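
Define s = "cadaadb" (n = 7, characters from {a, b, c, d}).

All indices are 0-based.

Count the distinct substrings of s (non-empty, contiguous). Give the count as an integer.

24

rank→(start, suffix):
  0 → (3, 'aadb')
  1 → (1, 'adaadb')
  2 → (4, 'adb')
  3 → (6, 'b')
  4 → (0, 'cadaadb')
  5 → (2, 'daadb')
  6 → (5, 'db')

SA = [3, 1, 4, 6, 0, 2, 5]
i: (SA[i-1],SA[i]) lcp shared
  1: (3,1) 1 'a'
  2: (1,4) 2 'ad'
  3: (4,6) 0 ''
  4: (6,0) 0 ''
  5: (0,2) 0 ''
  6: (2,5) 1 'd'

n(n+1)/2 = 7·8/2 = 28
Σ LCP = 0 + 1 + 2 + 0 + 0 + 0 + 1 = 4
distinct = 28 − 4 = 24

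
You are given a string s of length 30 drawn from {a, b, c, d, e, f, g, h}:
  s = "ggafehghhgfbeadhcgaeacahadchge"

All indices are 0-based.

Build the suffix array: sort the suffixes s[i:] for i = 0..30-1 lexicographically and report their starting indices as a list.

[20, 24, 13, 18, 2, 22, 11, 21, 16, 26, 25, 14, 29, 19, 12, 4, 10, 3, 17, 1, 28, 9, 0, 6, 23, 15, 27, 8, 5, 7]

rank | idx | suffix
   0 |  20 | acahadchge
   1 |  24 | adchge
   2 |  13 | adhcgaeacahadchge
   3 |  18 | aeacahadchge
   4 |   2 | afehghhgfbeadhcgaeacahadchge
   5 |  22 | ahadchge
   6 |  11 | beadhcgaeacahadchge
   7 |  21 | cahadchge
   8 |  16 | cgaeacahadchge
   9 |  26 | chge
  10 |  25 | dchge
  11 |  14 | dhcgaeacahadchge
  12 |  29 | e
  13 |  19 | eacahadchge
  14 |  12 | eadhcgaeacahadchge
  15 |   4 | ehghhgfbeadhcgaeacahadchge
  16 |  10 | fbeadhcgaeacahadchge
  17 |   3 | fehghhgfbeadhcgaeacahadchge
  18 |  17 | gaeacahadchge
  19 |   1 | gafehghhgfbeadhcgaeacahadchge
  20 |  28 | ge
  21 |   9 | gfbeadhcgaeacahadchge
  22 |   0 | ggafehghhgfbeadhcgaeacahadchge
  23 |   6 | ghhgfbeadhcgaeacahadchge
  24 |  23 | hadchge
  25 |  15 | hcgaeacahadchge
  26 |  27 | hge
  27 |   8 | hgfbeadhcgaeacahadchge
  28 |   5 | hghhgfbeadhcgaeacahadchge
  29 |   7 | hhgfbeadhcgaeacahadchge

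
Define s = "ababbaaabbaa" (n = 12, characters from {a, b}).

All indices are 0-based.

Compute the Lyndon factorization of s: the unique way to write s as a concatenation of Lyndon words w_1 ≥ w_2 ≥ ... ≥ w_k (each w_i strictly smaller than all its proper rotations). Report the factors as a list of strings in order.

["ababb", "aaabb", "a", "a"]

emit factor 1: 'ababb' (i=0, period=5)
emit factor 2: 'aaabb' (i=5, period=5)
emit factor 3: 'a' (i=10, period=1)
emit factor 4: 'a' (i=11, period=1)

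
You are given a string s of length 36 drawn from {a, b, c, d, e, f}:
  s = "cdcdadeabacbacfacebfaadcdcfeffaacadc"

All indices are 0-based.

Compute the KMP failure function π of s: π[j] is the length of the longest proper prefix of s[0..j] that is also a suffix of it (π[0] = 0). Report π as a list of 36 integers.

[0, 0, 1, 2, 0, 0, 0, 0, 0, 0, 1, 0, 0, 1, 0, 0, 1, 0, 0, 0, 0, 0, 0, 1, 2, 3, 0, 0, 0, 0, 0, 0, 1, 0, 0, 1]

π[0] = 0
j=1 s[j]='d': π[1]=0 (border '')
j=2 s[j]='c': π[2]=1 (border 'c')
j=3 s[j]='d': π[3]=2 (border 'cd')
j=4 s[j]='a': k: 2→0; π[4]=0 (border '')
j=5 s[j]='d': π[5]=0 (border '')
j=6 s[j]='e': π[6]=0 (border '')
j=7 s[j]='a': π[7]=0 (border '')
j=8 s[j]='b': π[8]=0 (border '')
j=9 s[j]='a': π[9]=0 (border '')
j=10 s[j]='c': π[10]=1 (border 'c')
j=11 s[j]='b': k: 1→0; π[11]=0 (border '')
j=12 s[j]='a': π[12]=0 (border '')
j=13 s[j]='c': π[13]=1 (border 'c')
j=14 s[j]='f': k: 1→0; π[14]=0 (border '')
j=15 s[j]='a': π[15]=0 (border '')
j=16 s[j]='c': π[16]=1 (border 'c')
j=17 s[j]='e': k: 1→0; π[17]=0 (border '')
j=18 s[j]='b': π[18]=0 (border '')
j=19 s[j]='f': π[19]=0 (border '')
j=20 s[j]='a': π[20]=0 (border '')
j=21 s[j]='a': π[21]=0 (border '')
j=22 s[j]='d': π[22]=0 (border '')
j=23 s[j]='c': π[23]=1 (border 'c')
j=24 s[j]='d': π[24]=2 (border 'cd')
j=25 s[j]='c': π[25]=3 (border 'cdc')
j=26 s[j]='f': k: 3→1→0; π[26]=0 (border '')
j=27 s[j]='e': π[27]=0 (border '')
j=28 s[j]='f': π[28]=0 (border '')
j=29 s[j]='f': π[29]=0 (border '')
j=30 s[j]='a': π[30]=0 (border '')
j=31 s[j]='a': π[31]=0 (border '')
j=32 s[j]='c': π[32]=1 (border 'c')
j=33 s[j]='a': k: 1→0; π[33]=0 (border '')
j=34 s[j]='d': π[34]=0 (border '')
j=35 s[j]='c': π[35]=1 (border 'c')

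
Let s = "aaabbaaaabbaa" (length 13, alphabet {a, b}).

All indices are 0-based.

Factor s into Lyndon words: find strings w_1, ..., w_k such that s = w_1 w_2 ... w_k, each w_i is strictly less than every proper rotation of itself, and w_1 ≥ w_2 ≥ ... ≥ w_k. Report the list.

emit factor 1: 'aaabb' (i=0, period=5)
emit factor 2: 'aaaabb' (i=5, period=6)
emit factor 3: 'a' (i=11, period=1)
emit factor 4: 'a' (i=12, period=1)

["aaabb", "aaaabb", "a", "a"]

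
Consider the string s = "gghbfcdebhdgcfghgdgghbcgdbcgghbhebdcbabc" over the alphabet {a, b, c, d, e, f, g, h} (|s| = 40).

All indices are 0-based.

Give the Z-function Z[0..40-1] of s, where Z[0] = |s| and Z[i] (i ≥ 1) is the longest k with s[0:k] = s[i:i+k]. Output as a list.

[40, 1, 0, 0, 0, 0, 0, 0, 0, 0, 0, 1, 0, 0, 1, 0, 1, 0, 4, 1, 0, 0, 0, 1, 0, 0, 0, 4, 1, 0, 0, 0, 0, 0, 0, 0, 0, 0, 0, 0]

Z[0]=40
i=1: fresh scan; Z[1]=1 scan→box=[1,2)
i=2: fresh scan; Z[2]=0
i=3: fresh scan; Z[3]=0
i=4: fresh scan; Z[4]=0
i=5: fresh scan; Z[5]=0
i=6: fresh scan; Z[6]=0
i=7: fresh scan; Z[7]=0
i=8: fresh scan; Z[8]=0
i=9: fresh scan; Z[9]=0
i=10: fresh scan; Z[10]=0
i=11: fresh scan; Z[11]=1 scan→box=[11,12)
i=12: fresh scan; Z[12]=0
i=13: fresh scan; Z[13]=0
i=14: fresh scan; Z[14]=1 scan→box=[14,15)
i=15: fresh scan; Z[15]=0
i=16: fresh scan; Z[16]=1 scan→box=[16,17)
i=17: fresh scan; Z[17]=0
i=18: fresh scan; Z[18]=4 scan→box=[18,22)
i=19: min(r-i=3, Z[1]=1)=1; Z[19]=1
i=20: min(r-i=2, Z[2]=0)=0; Z[20]=0
i=21: min(r-i=1, Z[3]=0)=0; Z[21]=0
i=22: fresh scan; Z[22]=0
i=23: fresh scan; Z[23]=1 scan→box=[23,24)
i=24: fresh scan; Z[24]=0
i=25: fresh scan; Z[25]=0
i=26: fresh scan; Z[26]=0
i=27: fresh scan; Z[27]=4 scan→box=[27,31)
i=28: min(r-i=3, Z[1]=1)=1; Z[28]=1
i=29: min(r-i=2, Z[2]=0)=0; Z[29]=0
i=30: min(r-i=1, Z[3]=0)=0; Z[30]=0
i=31: fresh scan; Z[31]=0
i=32: fresh scan; Z[32]=0
i=33: fresh scan; Z[33]=0
i=34: fresh scan; Z[34]=0
i=35: fresh scan; Z[35]=0
i=36: fresh scan; Z[36]=0
i=37: fresh scan; Z[37]=0
i=38: fresh scan; Z[38]=0
i=39: fresh scan; Z[39]=0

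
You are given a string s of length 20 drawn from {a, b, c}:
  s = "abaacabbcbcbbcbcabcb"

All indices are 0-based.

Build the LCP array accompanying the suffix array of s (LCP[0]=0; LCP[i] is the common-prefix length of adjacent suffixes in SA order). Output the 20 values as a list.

rank→(start, suffix):
  0 → (2, 'aacabbcbcbbcbcabcb')
  1 → (0, 'abaacabbcbcbbcbcabcb')
  2 → (5, 'abbcbcbbcbcabcb')
  3 → (16, 'abcb')
  4 → (3, 'acabbcbcbbcbcabcb')
  5 → (19, 'b')
  6 → (1, 'baacabbcbcbbcbcabcb')
  7 → (11, 'bbcbcabcb')
  8 → (6, 'bbcbcbbcbcabcb')
  9 → (14, 'bcabcb')
  10 → (17, 'bcb')
  11 → (9, 'bcbbcbcabcb')
  12 → (12, 'bcbcabcb')
  13 → (7, 'bcbcbbcbcabcb')
  14 → (4, 'cabbcbcbbcbcabcb')
  15 → (15, 'cabcb')
  16 → (18, 'cb')
  17 → (10, 'cbbcbcabcb')
  18 → (13, 'cbcabcb')
  19 → (8, 'cbcbbcbcabcb')

SA = [2, 0, 5, 16, 3, 19, 1, 11, 6, 14, 17, 9, 12, 7, 4, 15, 18, 10, 13, 8]
[i] adj suffixes → lcp
  [1] 2/0 → 1 ('a')
  [2] 0/5 → 2 ('ab')
  [3] 5/16 → 2 ('ab')
  [4] 16/3 → 1 ('a')
  [5] 3/19 → 0 ('')
  [6] 19/1 → 1 ('b')
  [7] 1/11 → 1 ('b')
  [8] 11/6 → 5 ('bbcbc')
  [9] 6/14 → 1 ('b')
  [10] 14/17 → 2 ('bc')
  [11] 17/9 → 3 ('bcb')
  [12] 9/12 → 3 ('bcb')
  [13] 12/7 → 4 ('bcbc')
  [14] 7/4 → 0 ('')
  [15] 4/15 → 3 ('cab')
  [16] 15/18 → 1 ('c')
  [17] 18/10 → 2 ('cb')
  [18] 10/13 → 2 ('cb')
  [19] 13/8 → 3 ('cbc')

[0, 1, 2, 2, 1, 0, 1, 1, 5, 1, 2, 3, 3, 4, 0, 3, 1, 2, 2, 3]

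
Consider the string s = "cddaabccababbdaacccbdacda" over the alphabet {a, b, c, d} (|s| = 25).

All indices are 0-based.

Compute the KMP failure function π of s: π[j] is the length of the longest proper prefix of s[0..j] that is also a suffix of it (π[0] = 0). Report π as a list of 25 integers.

π[0] = 0
j=1 s[j]='d': π[1]=0 (border '')
j=2 s[j]='d': π[2]=0 (border '')
j=3 s[j]='a': π[3]=0 (border '')
j=4 s[j]='a': π[4]=0 (border '')
j=5 s[j]='b': π[5]=0 (border '')
j=6 s[j]='c': π[6]=1 (border 'c')
j=7 s[j]='c': k: 1→0; π[7]=1 (border 'c')
j=8 s[j]='a': k: 1→0; π[8]=0 (border '')
j=9 s[j]='b': π[9]=0 (border '')
j=10 s[j]='a': π[10]=0 (border '')
j=11 s[j]='b': π[11]=0 (border '')
j=12 s[j]='b': π[12]=0 (border '')
j=13 s[j]='d': π[13]=0 (border '')
j=14 s[j]='a': π[14]=0 (border '')
j=15 s[j]='a': π[15]=0 (border '')
j=16 s[j]='c': π[16]=1 (border 'c')
j=17 s[j]='c': k: 1→0; π[17]=1 (border 'c')
j=18 s[j]='c': k: 1→0; π[18]=1 (border 'c')
j=19 s[j]='b': k: 1→0; π[19]=0 (border '')
j=20 s[j]='d': π[20]=0 (border '')
j=21 s[j]='a': π[21]=0 (border '')
j=22 s[j]='c': π[22]=1 (border 'c')
j=23 s[j]='d': π[23]=2 (border 'cd')
j=24 s[j]='a': k: 2→0; π[24]=0 (border '')

[0, 0, 0, 0, 0, 0, 1, 1, 0, 0, 0, 0, 0, 0, 0, 0, 1, 1, 1, 0, 0, 0, 1, 2, 0]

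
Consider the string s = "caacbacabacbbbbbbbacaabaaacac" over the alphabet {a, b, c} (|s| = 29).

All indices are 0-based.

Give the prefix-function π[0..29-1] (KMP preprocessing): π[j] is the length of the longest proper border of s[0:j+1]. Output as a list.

[0, 0, 0, 1, 0, 0, 1, 2, 0, 0, 1, 0, 0, 0, 0, 0, 0, 0, 0, 1, 2, 3, 0, 0, 0, 0, 1, 2, 1]

π[0] = 0
j=1 s[j]='a': π[1]=0 (border '')
j=2 s[j]='a': π[2]=0 (border '')
j=3 s[j]='c': π[3]=1 (border 'c')
j=4 s[j]='b': k: 1→0; π[4]=0 (border '')
j=5 s[j]='a': π[5]=0 (border '')
j=6 s[j]='c': π[6]=1 (border 'c')
j=7 s[j]='a': π[7]=2 (border 'ca')
j=8 s[j]='b': k: 2→0; π[8]=0 (border '')
j=9 s[j]='a': π[9]=0 (border '')
j=10 s[j]='c': π[10]=1 (border 'c')
j=11 s[j]='b': k: 1→0; π[11]=0 (border '')
j=12 s[j]='b': π[12]=0 (border '')
j=13 s[j]='b': π[13]=0 (border '')
j=14 s[j]='b': π[14]=0 (border '')
j=15 s[j]='b': π[15]=0 (border '')
j=16 s[j]='b': π[16]=0 (border '')
j=17 s[j]='b': π[17]=0 (border '')
j=18 s[j]='a': π[18]=0 (border '')
j=19 s[j]='c': π[19]=1 (border 'c')
j=20 s[j]='a': π[20]=2 (border 'ca')
j=21 s[j]='a': π[21]=3 (border 'caa')
j=22 s[j]='b': k: 3→0; π[22]=0 (border '')
j=23 s[j]='a': π[23]=0 (border '')
j=24 s[j]='a': π[24]=0 (border '')
j=25 s[j]='a': π[25]=0 (border '')
j=26 s[j]='c': π[26]=1 (border 'c')
j=27 s[j]='a': π[27]=2 (border 'ca')
j=28 s[j]='c': k: 2→0; π[28]=1 (border 'c')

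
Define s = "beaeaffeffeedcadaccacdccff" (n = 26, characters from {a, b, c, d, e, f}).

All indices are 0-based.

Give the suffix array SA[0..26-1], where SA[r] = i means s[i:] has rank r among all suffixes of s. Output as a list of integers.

[16, 19, 14, 2, 4, 0, 18, 13, 17, 22, 20, 23, 15, 12, 21, 1, 3, 11, 10, 7, 25, 9, 6, 24, 8, 5]

rank→(start, suffix):
  0 → (16, 'accacdccff')
  1 → (19, 'acdccff')
  2 → (14, 'adaccacdccff')
  3 → (2, 'aeaffeffeedcadaccacdccff')
  4 → (4, 'affeffeedcadaccacdccff')
  5 → (0, 'beaeaffeffeedcadaccacdccff')
  6 → (18, 'cacdccff')
  7 → (13, 'cadaccacdccff')
  8 → (17, 'ccacdccff')
  9 → (22, 'ccff')
  10 → (20, 'cdccff')
  11 → (23, 'cff')
  12 → (15, 'daccacdccff')
  13 → (12, 'dcadaccacdccff')
  14 → (21, 'dccff')
  15 → (1, 'eaeaffeffeedcadaccacdccff')
  16 → (3, 'eaffeffeedcadaccacdccff')
  17 → (11, 'edcadaccacdccff')
  18 → (10, 'eedcadaccacdccff')
  19 → (7, 'effeedcadaccacdccff')
  20 → (25, 'f')
  21 → (9, 'feedcadaccacdccff')
  22 → (6, 'feffeedcadaccacdccff')
  23 → (24, 'ff')
  24 → (8, 'ffeedcadaccacdccff')
  25 → (5, 'ffeffeedcadaccacdccff')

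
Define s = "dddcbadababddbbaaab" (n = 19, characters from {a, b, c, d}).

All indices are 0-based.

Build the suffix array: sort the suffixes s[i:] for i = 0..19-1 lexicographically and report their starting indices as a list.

rank | idx | suffix
   0 |  15 | aaab
   1 |  16 | aab
   2 |  17 | ab
   3 |   7 | ababddbbaaab
   4 |   9 | abddbbaaab
   5 |   5 | adababddbbaaab
   6 |  18 | b
   7 |  14 | baaab
   8 |   8 | babddbbaaab
   9 |   4 | badababddbbaaab
  10 |  13 | bbaaab
  11 |  10 | bddbbaaab
  12 |   3 | cbadababddbbaaab
  13 |   6 | dababddbbaaab
  14 |  12 | dbbaaab
  15 |   2 | dcbadababddbbaaab
  16 |  11 | ddbbaaab
  17 |   1 | ddcbadababddbbaaab
  18 |   0 | dddcbadababddbbaaab

[15, 16, 17, 7, 9, 5, 18, 14, 8, 4, 13, 10, 3, 6, 12, 2, 11, 1, 0]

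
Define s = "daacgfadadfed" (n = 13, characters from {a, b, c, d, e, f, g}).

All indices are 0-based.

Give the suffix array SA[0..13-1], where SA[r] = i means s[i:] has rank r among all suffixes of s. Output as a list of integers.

[1, 2, 6, 8, 3, 12, 0, 7, 9, 11, 5, 10, 4]

sorted suffixes:
  #0 SA[0]=1  'aacgfadadfed'
  #1 SA[1]=2  'acgfadadfed'
  #2 SA[2]=6  'adadfed'
  #3 SA[3]=8  'adfed'
  #4 SA[4]=3  'cgfadadfed'
  #5 SA[5]=12  'd'
  #6 SA[6]=0  'daacgfadadfed'
  #7 SA[7]=7  'dadfed'
  #8 SA[8]=9  'dfed'
  #9 SA[9]=11  'ed'
  #10 SA[10]=5  'fadadfed'
  #11 SA[11]=10  'fed'
  #12 SA[12]=4  'gfadadfed'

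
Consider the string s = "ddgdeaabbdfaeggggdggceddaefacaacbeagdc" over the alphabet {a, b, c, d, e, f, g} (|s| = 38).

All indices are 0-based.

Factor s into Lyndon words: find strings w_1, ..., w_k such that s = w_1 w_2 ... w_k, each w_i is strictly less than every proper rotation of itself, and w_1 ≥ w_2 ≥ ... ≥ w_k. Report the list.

emit factor 1: 'ddgde' (i=0, period=5)
emit factor 2: 'aabbdfaeggggdggceddaefacaacbeagdc' (i=5, period=33)

["ddgde", "aabbdfaeggggdggceddaefacaacbeagdc"]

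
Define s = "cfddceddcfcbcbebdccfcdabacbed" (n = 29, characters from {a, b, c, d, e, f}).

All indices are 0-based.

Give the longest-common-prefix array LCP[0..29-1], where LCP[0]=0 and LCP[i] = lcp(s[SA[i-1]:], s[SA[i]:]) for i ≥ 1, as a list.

[0, 1, 0, 1, 1, 1, 2, 0, 2, 3, 1, 1, 1, 1, 3, 2, 0, 1, 1, 2, 2, 1, 3, 0, 1, 2, 0, 2, 1]

rank→(start, suffix):
  0 → (22, 'abacbed')
  1 → (24, 'acbed')
  2 → (23, 'bacbed')
  3 → (11, 'bcbebdccfcdabacbed')
  4 → (15, 'bdccfcdabacbed')
  5 → (13, 'bebdccfcdabacbed')
  6 → (26, 'bed')
  7 → (10, 'cbcbebdccfcdabacbed')
  8 → (12, 'cbebdccfcdabacbed')
  9 → (25, 'cbed')
  10 → (17, 'ccfcdabacbed')
  11 → (20, 'cdabacbed')
  12 → (4, 'ceddcfcbcbebdccfcdabacbed')
  13 → (8, 'cfcbcbebdccfcdabacbed')
  14 → (18, 'cfcdabacbed')
  15 → (0, 'cfddceddcfcbcbebdccfcdabacbed')
  16 → (28, 'd')
  17 → (21, 'dabacbed')
  18 → (16, 'dccfcdabacbed')
  19 → (3, 'dceddcfcbcbebdccfcdabacbed')
  20 → (7, 'dcfcbcbebdccfcdabacbed')
  21 → (2, 'ddceddcfcbcbebdccfcdabacbed')
  22 → (6, 'ddcfcbcbebdccfcdabacbed')
  23 → (14, 'ebdccfcdabacbed')
  24 → (27, 'ed')
  25 → (5, 'eddcfcbcbebdccfcdabacbed')
  26 → (9, 'fcbcbebdccfcdabacbed')
  27 → (19, 'fcdabacbed')
  28 → (1, 'fddceddcfcbcbebdccfcdabacbed')

SA = [22, 24, 23, 11, 15, 13, 26, 10, 12, 25, 17, 20, 4, 8, 18, 0, 28, 21, 16, 3, 7, 2, 6, 14, 27, 5, 9, 19, 1]
i: (SA[i-1],SA[i]) lcp shared
  1: (22,24) 1 'a'
  2: (24,23) 0 ''
  3: (23,11) 1 'b'
  4: (11,15) 1 'b'
  5: (15,13) 1 'b'
  6: (13,26) 2 'be'
  7: (26,10) 0 ''
  8: (10,12) 2 'cb'
  9: (12,25) 3 'cbe'
  10: (25,17) 1 'c'
  11: (17,20) 1 'c'
  12: (20,4) 1 'c'
  13: (4,8) 1 'c'
  14: (8,18) 3 'cfc'
  15: (18,0) 2 'cf'
  16: (0,28) 0 ''
  17: (28,21) 1 'd'
  18: (21,16) 1 'd'
  19: (16,3) 2 'dc'
  20: (3,7) 2 'dc'
  21: (7,2) 1 'd'
  22: (2,6) 3 'ddc'
  23: (6,14) 0 ''
  24: (14,27) 1 'e'
  25: (27,5) 2 'ed'
  26: (5,9) 0 ''
  27: (9,19) 2 'fc'
  28: (19,1) 1 'f'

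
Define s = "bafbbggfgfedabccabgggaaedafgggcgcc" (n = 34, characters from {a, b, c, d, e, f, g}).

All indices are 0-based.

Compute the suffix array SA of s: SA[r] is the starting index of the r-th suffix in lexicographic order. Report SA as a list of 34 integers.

rank→(start, suffix):
  0 → (21, 'aaedafgggcgcc')
  1 → (12, 'abccabgggaaedafgggcgcc')
  2 → (16, 'abgggaaedafgggcgcc')
  3 → (22, 'aedafgggcgcc')
  4 → (1, 'afbbggfgfedabccabgggaaedafgggcgcc')
  5 → (25, 'afgggcgcc')
  6 → (0, 'bafbbggfgfedabccabgggaaedafgggcgcc')
  7 → (3, 'bbggfgfedabccabgggaaedafgggcgcc')
  8 → (13, 'bccabgggaaedafgggcgcc')
  9 → (4, 'bggfgfedabccabgggaaedafgggcgcc')
  10 → (17, 'bgggaaedafgggcgcc')
  11 → (33, 'c')
  12 → (15, 'cabgggaaedafgggcgcc')
  13 → (32, 'cc')
  14 → (14, 'ccabgggaaedafgggcgcc')
  15 → (30, 'cgcc')
  16 → (11, 'dabccabgggaaedafgggcgcc')
  17 → (24, 'dafgggcgcc')
  18 → (10, 'edabccabgggaaedafgggcgcc')
  19 → (23, 'edafgggcgcc')
  20 → (2, 'fbbggfgfedabccabgggaaedafgggcgcc')
  21 → (9, 'fedabccabgggaaedafgggcgcc')
  22 → (7, 'fgfedabccabgggaaedafgggcgcc')
  23 → (26, 'fgggcgcc')
  24 → (20, 'gaaedafgggcgcc')
  25 → (31, 'gcc')
  26 → (29, 'gcgcc')
  27 → (8, 'gfedabccabgggaaedafgggcgcc')
  28 → (6, 'gfgfedabccabgggaaedafgggcgcc')
  29 → (19, 'ggaaedafgggcgcc')
  30 → (28, 'ggcgcc')
  31 → (5, 'ggfgfedabccabgggaaedafgggcgcc')
  32 → (18, 'gggaaedafgggcgcc')
  33 → (27, 'gggcgcc')

[21, 12, 16, 22, 1, 25, 0, 3, 13, 4, 17, 33, 15, 32, 14, 30, 11, 24, 10, 23, 2, 9, 7, 26, 20, 31, 29, 8, 6, 19, 28, 5, 18, 27]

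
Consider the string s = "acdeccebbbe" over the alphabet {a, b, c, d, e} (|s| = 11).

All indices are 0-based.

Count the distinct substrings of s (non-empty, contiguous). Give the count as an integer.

59

rank→(start, suffix):
  0 → (0, 'acdeccebbbe')
  1 → (7, 'bbbe')
  2 → (8, 'bbe')
  3 → (9, 'be')
  4 → (4, 'ccebbbe')
  5 → (1, 'cdeccebbbe')
  6 → (5, 'cebbbe')
  7 → (2, 'deccebbbe')
  8 → (10, 'e')
  9 → (6, 'ebbbe')
  10 → (3, 'eccebbbe')

SA = [0, 7, 8, 9, 4, 1, 5, 2, 10, 6, 3]
rank  pair      lcp
   1  s[0:],s[7:]  0  ''
   2  s[7:],s[8:]  2  'bb'
   3  s[8:],s[9:]  1  'b'
   4  s[9:],s[4:]  0  ''
   5  s[4:],s[1:]  1  'c'
   6  s[1:],s[5:]  1  'c'
   7  s[5:],s[2:]  0  ''
   8  s[2:],s[10:]  0  ''
   9  s[10:],s[6:]  1  'e'
  10  s[6:],s[3:]  1  'e'

n(n+1)/2 = 11·12/2 = 66
Σ LCP = 0 + 0 + 2 + 1 + 0 + 1 + 1 + 0 + 0 + 1 + 1 = 7
distinct = 66 − 7 = 59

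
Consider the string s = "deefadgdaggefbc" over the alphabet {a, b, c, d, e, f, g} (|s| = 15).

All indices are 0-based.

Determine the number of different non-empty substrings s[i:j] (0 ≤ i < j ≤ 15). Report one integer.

rank→(start, suffix):
  0 → (4, 'adgdaggefbc')
  1 → (8, 'aggefbc')
  2 → (13, 'bc')
  3 → (14, 'c')
  4 → (7, 'daggefbc')
  5 → (0, 'deefadgdaggefbc')
  6 → (5, 'dgdaggefbc')
  7 → (1, 'eefadgdaggefbc')
  8 → (2, 'efadgdaggefbc')
  9 → (11, 'efbc')
  10 → (3, 'fadgdaggefbc')
  11 → (12, 'fbc')
  12 → (6, 'gdaggefbc')
  13 → (10, 'gefbc')
  14 → (9, 'ggefbc')

SA = [4, 8, 13, 14, 7, 0, 5, 1, 2, 11, 3, 12, 6, 10, 9]
i: (SA[i-1],SA[i]) lcp shared
  1: (4,8) 1 'a'
  2: (8,13) 0 ''
  3: (13,14) 0 ''
  4: (14,7) 0 ''
  5: (7,0) 1 'd'
  6: (0,5) 1 'd'
  7: (5,1) 0 ''
  8: (1,2) 1 'e'
  9: (2,11) 2 'ef'
  10: (11,3) 0 ''
  11: (3,12) 1 'f'
  12: (12,6) 0 ''
  13: (6,10) 1 'g'
  14: (10,9) 1 'g'

n(n+1)/2 = 15·16/2 = 120
Σ LCP = 0 + 1 + 0 + 0 + 0 + 1 + 1 + 0 + 1 + 2 + 0 + 1 + 0 + 1 + 1 = 9
distinct = 120 − 9 = 111

111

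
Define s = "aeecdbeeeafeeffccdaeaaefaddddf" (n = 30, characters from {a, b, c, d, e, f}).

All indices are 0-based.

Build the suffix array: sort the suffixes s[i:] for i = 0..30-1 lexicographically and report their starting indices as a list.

rank | idx | suffix
   0 |  20 | aaefaddddf
   1 |  24 | addddf
   2 |  18 | aeaaefaddddf
   3 |   0 | aeecdbeeeafeeffccdaeaaefaddddf
   4 |  21 | aefaddddf
   5 |   9 | afeeffccdaeaaefaddddf
   6 |   5 | beeeafeeffccdaeaaefaddddf
   7 |  15 | ccdaeaaefaddddf
   8 |  16 | cdaeaaefaddddf
   9 |   3 | cdbeeeafeeffccdaeaaefaddddf
  10 |  17 | daeaaefaddddf
  11 |   4 | dbeeeafeeffccdaeaaefaddddf
  12 |  25 | ddddf
  13 |  26 | dddf
  14 |  27 | ddf
  15 |  28 | df
  16 |  19 | eaaefaddddf
  17 |   8 | eafeeffccdaeaaefaddddf
  18 |   2 | ecdbeeeafeeffccdaeaaefaddddf
  19 |   7 | eeafeeffccdaeaaefaddddf
  20 |   1 | eecdbeeeafeeffccdaeaaefaddddf
  21 |   6 | eeeafeeffccdaeaaefaddddf
  22 |  11 | eeffccdaeaaefaddddf
  23 |  22 | efaddddf
  24 |  12 | effccdaeaaefaddddf
  25 |  29 | f
  26 |  23 | faddddf
  27 |  14 | fccdaeaaefaddddf
  28 |  10 | feeffccdaeaaefaddddf
  29 |  13 | ffccdaeaaefaddddf

[20, 24, 18, 0, 21, 9, 5, 15, 16, 3, 17, 4, 25, 26, 27, 28, 19, 8, 2, 7, 1, 6, 11, 22, 12, 29, 23, 14, 10, 13]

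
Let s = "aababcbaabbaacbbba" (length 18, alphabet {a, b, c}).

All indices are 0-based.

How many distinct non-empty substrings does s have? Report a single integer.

sorted suffixes:
  #0 SA[0]=17  'a'
  #1 SA[1]=0  'aababcbaabbaacbbba'
  #2 SA[2]=7  'aabbaacbbba'
  #3 SA[3]=11  'aacbbba'
  #4 SA[4]=1  'ababcbaabbaacbbba'
  #5 SA[5]=8  'abbaacbbba'
  #6 SA[6]=3  'abcbaabbaacbbba'
  #7 SA[7]=12  'acbbba'
  #8 SA[8]=16  'ba'
  #9 SA[9]=6  'baabbaacbbba'
  #10 SA[10]=10  'baacbbba'
  #11 SA[11]=2  'babcbaabbaacbbba'
  #12 SA[12]=15  'bba'
  #13 SA[13]=9  'bbaacbbba'
  #14 SA[14]=14  'bbba'
  #15 SA[15]=4  'bcbaabbaacbbba'
  #16 SA[16]=5  'cbaabbaacbbba'
  #17 SA[17]=13  'cbbba'

SA = [17, 0, 7, 11, 1, 8, 3, 12, 16, 6, 10, 2, 15, 9, 14, 4, 5, 13]
rank  pair      lcp
   1  s[17:],s[0:]  1  'a'
   2  s[0:],s[7:]  3  'aab'
   3  s[7:],s[11:]  2  'aa'
   4  s[11:],s[1:]  1  'a'
   5  s[1:],s[8:]  2  'ab'
   6  s[8:],s[3:]  2  'ab'
   7  s[3:],s[12:]  1  'a'
   8  s[12:],s[16:]  0  ''
   9  s[16:],s[6:]  2  'ba'
  10  s[6:],s[10:]  3  'baa'
  11  s[10:],s[2:]  2  'ba'
  12  s[2:],s[15:]  1  'b'
  13  s[15:],s[9:]  3  'bba'
  14  s[9:],s[14:]  2  'bb'
  15  s[14:],s[4:]  1  'b'
  16  s[4:],s[5:]  0  ''
  17  s[5:],s[13:]  2  'cb'

n(n+1)/2 = 18·19/2 = 171
Σ LCP = 0 + 1 + 3 + 2 + 1 + 2 + 2 + 1 + 0 + 2 + 3 + 2 + 1 + 3 + 2 + 1 + 0 + 2 = 28
distinct = 171 − 28 = 143

143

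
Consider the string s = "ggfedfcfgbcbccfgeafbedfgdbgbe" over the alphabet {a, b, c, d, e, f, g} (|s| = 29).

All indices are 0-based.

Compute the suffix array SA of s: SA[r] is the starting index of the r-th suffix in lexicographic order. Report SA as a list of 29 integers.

rank→(start, suffix):
  0 → (17, 'afbedfgdbgbe')
  1 → (9, 'bcbccfgeafbedfgdbgbe')
  2 → (11, 'bccfgeafbedfgdbgbe')
  3 → (27, 'be')
  4 → (19, 'bedfgdbgbe')
  5 → (25, 'bgbe')
  6 → (10, 'cbccfgeafbedfgdbgbe')
  7 → (12, 'ccfgeafbedfgdbgbe')
  8 → (6, 'cfgbcbccfgeafbedfgdbgbe')
  9 → (13, 'cfgeafbedfgdbgbe')
  10 → (24, 'dbgbe')
  11 → (4, 'dfcfgbcbccfgeafbedfgdbgbe')
  12 → (21, 'dfgdbgbe')
  13 → (28, 'e')
  14 → (16, 'eafbedfgdbgbe')
  15 → (3, 'edfcfgbcbccfgeafbedfgdbgbe')
  16 → (20, 'edfgdbgbe')
  17 → (18, 'fbedfgdbgbe')
  18 → (5, 'fcfgbcbccfgeafbedfgdbgbe')
  19 → (2, 'fedfcfgbcbccfgeafbedfgdbgbe')
  20 → (7, 'fgbcbccfgeafbedfgdbgbe')
  21 → (22, 'fgdbgbe')
  22 → (14, 'fgeafbedfgdbgbe')
  23 → (8, 'gbcbccfgeafbedfgdbgbe')
  24 → (26, 'gbe')
  25 → (23, 'gdbgbe')
  26 → (15, 'geafbedfgdbgbe')
  27 → (1, 'gfedfcfgbcbccfgeafbedfgdbgbe')
  28 → (0, 'ggfedfcfgbcbccfgeafbedfgdbgbe')

[17, 9, 11, 27, 19, 25, 10, 12, 6, 13, 24, 4, 21, 28, 16, 3, 20, 18, 5, 2, 7, 22, 14, 8, 26, 23, 15, 1, 0]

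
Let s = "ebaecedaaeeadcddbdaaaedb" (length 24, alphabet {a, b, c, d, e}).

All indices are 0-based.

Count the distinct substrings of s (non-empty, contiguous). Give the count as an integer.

272

sorted suffixes:
  #0 SA[0]=18  'aaaedb'
  #1 SA[1]=19  'aaedb'
  #2 SA[2]=7  'aaeeadcddbdaaaedb'
  #3 SA[3]=11  'adcddbdaaaedb'
  #4 SA[4]=2  'aecedaaeeadcddbdaaaedb'
  #5 SA[5]=20  'aedb'
  #6 SA[6]=8  'aeeadcddbdaaaedb'
  #7 SA[7]=23  'b'
  #8 SA[8]=1  'baecedaaeeadcddbdaaaedb'
  #9 SA[9]=16  'bdaaaedb'
  #10 SA[10]=13  'cddbdaaaedb'
  #11 SA[11]=4  'cedaaeeadcddbdaaaedb'
  #12 SA[12]=17  'daaaedb'
  #13 SA[13]=6  'daaeeadcddbdaaaedb'
  #14 SA[14]=22  'db'
  #15 SA[15]=15  'dbdaaaedb'
  #16 SA[16]=12  'dcddbdaaaedb'
  #17 SA[17]=14  'ddbdaaaedb'
  #18 SA[18]=10  'eadcddbdaaaedb'
  #19 SA[19]=0  'ebaecedaaeeadcddbdaaaedb'
  #20 SA[20]=3  'ecedaaeeadcddbdaaaedb'
  #21 SA[21]=5  'edaaeeadcddbdaaaedb'
  #22 SA[22]=21  'edb'
  #23 SA[23]=9  'eeadcddbdaaaedb'

SA = [18, 19, 7, 11, 2, 20, 8, 23, 1, 16, 13, 4, 17, 6, 22, 15, 12, 14, 10, 0, 3, 5, 21, 9]
rank  pair      lcp
   1  s[18:],s[19:]  2  'aa'
   2  s[19:],s[7:]  3  'aae'
   3  s[7:],s[11:]  1  'a'
   4  s[11:],s[2:]  1  'a'
   5  s[2:],s[20:]  2  'ae'
   6  s[20:],s[8:]  2  'ae'
   7  s[8:],s[23:]  0  ''
   8  s[23:],s[1:]  1  'b'
   9  s[1:],s[16:]  1  'b'
  10  s[16:],s[13:]  0  ''
  11  s[13:],s[4:]  1  'c'
  12  s[4:],s[17:]  0  ''
  13  s[17:],s[6:]  3  'daa'
  14  s[6:],s[22:]  1  'd'
  15  s[22:],s[15:]  2  'db'
  16  s[15:],s[12:]  1  'd'
  17  s[12:],s[14:]  1  'd'
  18  s[14:],s[10:]  0  ''
  19  s[10:],s[0:]  1  'e'
  20  s[0:],s[3:]  1  'e'
  21  s[3:],s[5:]  1  'e'
  22  s[5:],s[21:]  2  'ed'
  23  s[21:],s[9:]  1  'e'

n(n+1)/2 = 24·25/2 = 300
Σ LCP = 0 + 2 + 3 + 1 + 1 + 2 + 2 + 0 + 1 + 1 + 0 + 1 + 0 + 3 + 1 + 2 + 1 + 1 + 0 + 1 + 1 + 1 + 2 + 1 = 28
distinct = 300 − 28 = 272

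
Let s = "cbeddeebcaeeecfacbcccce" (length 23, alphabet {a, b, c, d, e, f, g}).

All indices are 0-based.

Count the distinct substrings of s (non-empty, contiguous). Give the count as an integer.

rank | idx | suffix
   0 |  15 | acbcccce
   1 |   9 | aeeecfacbcccce
   2 |   7 | bcaeeecfacbcccce
   3 |  17 | bcccce
   4 |   1 | beddeebcaeeecfacbcccce
   5 |   8 | caeeecfacbcccce
   6 |  16 | cbcccce
   7 |   0 | cbeddeebcaeeecfacbcccce
   8 |  18 | cccce
   9 |  19 | ccce
  10 |  20 | cce
  11 |  21 | ce
  12 |  13 | cfacbcccce
  13 |   3 | ddeebcaeeecfacbcccce
  14 |   4 | deebcaeeecfacbcccce
  15 |  22 | e
  16 |   6 | ebcaeeecfacbcccce
  17 |  12 | ecfacbcccce
  18 |   2 | eddeebcaeeecfacbcccce
  19 |   5 | eebcaeeecfacbcccce
  20 |  11 | eecfacbcccce
  21 |  10 | eeecfacbcccce
  22 |  14 | facbcccce

SA = [15, 9, 7, 17, 1, 8, 16, 0, 18, 19, 20, 21, 13, 3, 4, 22, 6, 12, 2, 5, 11, 10, 14]
[i] adj suffixes → lcp
  [1] 15/9 → 1 ('a')
  [2] 9/7 → 0 ('')
  [3] 7/17 → 2 ('bc')
  [4] 17/1 → 1 ('b')
  [5] 1/8 → 0 ('')
  [6] 8/16 → 1 ('c')
  [7] 16/0 → 2 ('cb')
  [8] 0/18 → 1 ('c')
  [9] 18/19 → 3 ('ccc')
  [10] 19/20 → 2 ('cc')
  [11] 20/21 → 1 ('c')
  [12] 21/13 → 1 ('c')
  [13] 13/3 → 0 ('')
  [14] 3/4 → 1 ('d')
  [15] 4/22 → 0 ('')
  [16] 22/6 → 1 ('e')
  [17] 6/12 → 1 ('e')
  [18] 12/2 → 1 ('e')
  [19] 2/5 → 1 ('e')
  [20] 5/11 → 2 ('ee')
  [21] 11/10 → 2 ('ee')
  [22] 10/14 → 0 ('')

n(n+1)/2 = 23·24/2 = 276
Σ LCP = 0 + 1 + 0 + 2 + 1 + 0 + 1 + 2 + 1 + 3 + 2 + 1 + 1 + 0 + 1 + 0 + 1 + 1 + 1 + 1 + 2 + 2 + 0 = 24
distinct = 276 − 24 = 252

252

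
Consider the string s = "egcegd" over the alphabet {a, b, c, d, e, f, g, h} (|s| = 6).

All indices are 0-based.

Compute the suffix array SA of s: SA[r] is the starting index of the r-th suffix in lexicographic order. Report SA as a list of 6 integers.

[2, 5, 0, 3, 1, 4]

rank | idx | suffix
   0 |   2 | cegd
   1 |   5 | d
   2 |   0 | egcegd
   3 |   3 | egd
   4 |   1 | gcegd
   5 |   4 | gd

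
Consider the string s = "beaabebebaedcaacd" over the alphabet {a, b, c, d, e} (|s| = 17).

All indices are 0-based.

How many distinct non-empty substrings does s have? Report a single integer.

136

rank | idx | suffix
   0 |   2 | aabebebaedcaacd
   1 |  13 | aacd
   2 |   3 | abebebaedcaacd
   3 |  14 | acd
   4 |   9 | aedcaacd
   5 |   8 | baedcaacd
   6 |   0 | beaabebebaedcaacd
   7 |   6 | bebaedcaacd
   8 |   4 | bebebaedcaacd
   9 |  12 | caacd
  10 |  15 | cd
  11 |  16 | d
  12 |  11 | dcaacd
  13 |   1 | eaabebebaedcaacd
  14 |   7 | ebaedcaacd
  15 |   5 | ebebaedcaacd
  16 |  10 | edcaacd

SA = [2, 13, 3, 14, 9, 8, 0, 6, 4, 12, 15, 16, 11, 1, 7, 5, 10]
[i] adj suffixes → lcp
  [1] 2/13 → 2 ('aa')
  [2] 13/3 → 1 ('a')
  [3] 3/14 → 1 ('a')
  [4] 14/9 → 1 ('a')
  [5] 9/8 → 0 ('')
  [6] 8/0 → 1 ('b')
  [7] 0/6 → 2 ('be')
  [8] 6/4 → 3 ('beb')
  [9] 4/12 → 0 ('')
  [10] 12/15 → 1 ('c')
  [11] 15/16 → 0 ('')
  [12] 16/11 → 1 ('d')
  [13] 11/1 → 0 ('')
  [14] 1/7 → 1 ('e')
  [15] 7/5 → 2 ('eb')
  [16] 5/10 → 1 ('e')

n(n+1)/2 = 17·18/2 = 153
Σ LCP = 0 + 2 + 1 + 1 + 1 + 0 + 1 + 2 + 3 + 0 + 1 + 0 + 1 + 0 + 1 + 2 + 1 = 17
distinct = 153 − 17 = 136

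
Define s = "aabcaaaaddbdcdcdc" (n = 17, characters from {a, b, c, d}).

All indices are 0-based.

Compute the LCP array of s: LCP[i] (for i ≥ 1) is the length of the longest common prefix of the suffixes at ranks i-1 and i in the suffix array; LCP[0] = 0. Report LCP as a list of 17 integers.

rank→(start, suffix):
  0 → (4, 'aaaaddbdcdcdc')
  1 → (5, 'aaaddbdcdcdc')
  2 → (0, 'aabcaaaaddbdcdcdc')
  3 → (6, 'aaddbdcdcdc')
  4 → (1, 'abcaaaaddbdcdcdc')
  5 → (7, 'addbdcdcdc')
  6 → (2, 'bcaaaaddbdcdcdc')
  7 → (10, 'bdcdcdc')
  8 → (16, 'c')
  9 → (3, 'caaaaddbdcdcdc')
  10 → (14, 'cdc')
  11 → (12, 'cdcdc')
  12 → (9, 'dbdcdcdc')
  13 → (15, 'dc')
  14 → (13, 'dcdc')
  15 → (11, 'dcdcdc')
  16 → (8, 'ddbdcdcdc')

SA = [4, 5, 0, 6, 1, 7, 2, 10, 16, 3, 14, 12, 9, 15, 13, 11, 8]
rank  pair      lcp
   1  s[4:],s[5:]  3  'aaa'
   2  s[5:],s[0:]  2  'aa'
   3  s[0:],s[6:]  2  'aa'
   4  s[6:],s[1:]  1  'a'
   5  s[1:],s[7:]  1  'a'
   6  s[7:],s[2:]  0  ''
   7  s[2:],s[10:]  1  'b'
   8  s[10:],s[16:]  0  ''
   9  s[16:],s[3:]  1  'c'
  10  s[3:],s[14:]  1  'c'
  11  s[14:],s[12:]  3  'cdc'
  12  s[12:],s[9:]  0  ''
  13  s[9:],s[15:]  1  'd'
  14  s[15:],s[13:]  2  'dc'
  15  s[13:],s[11:]  4  'dcdc'
  16  s[11:],s[8:]  1  'd'

[0, 3, 2, 2, 1, 1, 0, 1, 0, 1, 1, 3, 0, 1, 2, 4, 1]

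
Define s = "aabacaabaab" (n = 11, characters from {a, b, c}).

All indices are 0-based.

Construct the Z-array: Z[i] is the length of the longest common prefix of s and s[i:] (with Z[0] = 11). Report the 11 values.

[11, 1, 0, 1, 0, 4, 1, 0, 3, 1, 0]

Z[0]=11
i=1: i≥r, start 0; Z[1]=1 grow→box=[1,2)
i=2: i≥r, start 0; Z[2]=0
i=3: i≥r, start 0; Z[3]=1 grow→box=[3,4)
i=4: i≥r, start 0; Z[4]=0
i=5: i≥r, start 0; Z[5]=4 grow→box=[5,9)
i=6: min(r-i=3, Z[1]=1)=1; Z[6]=1
i=7: min(r-i=2, Z[2]=0)=0; Z[7]=0
i=8: min(r-i=1, Z[3]=1)=1; Z[8]=3 grow→box=[8,11)
i=9: min(r-i=2, Z[1]=1)=1; Z[9]=1
i=10: min(r-i=1, Z[2]=0)=0; Z[10]=0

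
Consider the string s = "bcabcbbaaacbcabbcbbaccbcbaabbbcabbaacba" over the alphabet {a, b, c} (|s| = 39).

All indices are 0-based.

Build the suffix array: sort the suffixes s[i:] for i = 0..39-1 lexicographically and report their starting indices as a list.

rank→(start, suffix):
  0 → (38, 'a')
  1 → (7, 'aaacbcabbcbbaccbcbaabbbcabbaacba')
  2 → (25, 'aabbbcabbaacba')
  3 → (34, 'aacba')
  4 → (8, 'aacbcabbcbbaccbcbaabbbcabbaacba')
  5 → (31, 'abbaacba')
  6 → (26, 'abbbcabbaacba')
  7 → (13, 'abbcbbaccbcbaabbbcabbaacba')
  8 → (2, 'abcbbaaacbcabbcbbaccbcbaabbbcabbaacba')
  9 → (35, 'acba')
  10 → (9, 'acbcabbcbbaccbcbaabbbcabbaacba')
  11 → (19, 'accbcbaabbbcabbaacba')
  12 → (37, 'ba')
  13 → (6, 'baaacbcabbcbbaccbcbaabbbcabbaacba')
  14 → (24, 'baabbbcabbaacba')
  15 → (33, 'baacba')
  16 → (18, 'baccbcbaabbbcabbaacba')
  17 → (5, 'bbaaacbcabbcbbaccbcbaabbbcabbaacba')
  18 → (32, 'bbaacba')
  19 → (17, 'bbaccbcbaabbbcabbaacba')
  20 → (27, 'bbbcabbaacba')
  21 → (28, 'bbcabbaacba')
  22 → (14, 'bbcbbaccbcbaabbbcabbaacba')
  23 → (29, 'bcabbaacba')
  24 → (11, 'bcabbcbbaccbcbaabbbcabbaacba')
  25 → (0, 'bcabcbbaaacbcabbcbbaccbcbaabbbcabbaacba')
  26 → (22, 'bcbaabbbcabbaacba')
  27 → (3, 'bcbbaaacbcabbcbbaccbcbaabbbcabbaacba')
  28 → (15, 'bcbbaccbcbaabbbcabbaacba')
  29 → (30, 'cabbaacba')
  30 → (12, 'cabbcbbaccbcbaabbbcabbaacba')
  31 → (1, 'cabcbbaaacbcabbcbbaccbcbaabbbcabbaacba')
  32 → (36, 'cba')
  33 → (23, 'cbaabbbcabbaacba')
  34 → (4, 'cbbaaacbcabbcbbaccbcbaabbbcabbaacba')
  35 → (16, 'cbbaccbcbaabbbcabbaacba')
  36 → (10, 'cbcabbcbbaccbcbaabbbcabbaacba')
  37 → (21, 'cbcbaabbbcabbaacba')
  38 → (20, 'ccbcbaabbbcabbaacba')

[38, 7, 25, 34, 8, 31, 26, 13, 2, 35, 9, 19, 37, 6, 24, 33, 18, 5, 32, 17, 27, 28, 14, 29, 11, 0, 22, 3, 15, 30, 12, 1, 36, 23, 4, 16, 10, 21, 20]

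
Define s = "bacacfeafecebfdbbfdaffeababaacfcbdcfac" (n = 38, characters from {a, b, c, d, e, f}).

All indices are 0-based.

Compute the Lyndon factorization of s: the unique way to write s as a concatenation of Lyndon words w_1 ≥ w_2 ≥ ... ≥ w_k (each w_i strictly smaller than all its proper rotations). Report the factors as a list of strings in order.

emit factor 1: 'b' (i=0, period=1)
emit factor 2: 'acacfeafecebfdbbfdaffe' (i=1, period=22)
emit factor 3: 'ab' (i=23, period=2)
emit factor 4: 'ab' (i=25, period=2)
emit factor 5: 'aacfcbdcfac' (i=27, period=11)

["b", "acacfeafecebfdbbfdaffe", "ab", "ab", "aacfcbdcfac"]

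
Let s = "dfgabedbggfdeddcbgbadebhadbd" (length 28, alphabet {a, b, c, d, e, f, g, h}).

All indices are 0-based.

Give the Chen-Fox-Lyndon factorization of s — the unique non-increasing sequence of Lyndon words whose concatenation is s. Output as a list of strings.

emit factor 1: 'dfg' (i=0, period=3)
emit factor 2: 'abedbggfdeddcbgbadebhadbd' (i=3, period=25)

["dfg", "abedbggfdeddcbgbadebhadbd"]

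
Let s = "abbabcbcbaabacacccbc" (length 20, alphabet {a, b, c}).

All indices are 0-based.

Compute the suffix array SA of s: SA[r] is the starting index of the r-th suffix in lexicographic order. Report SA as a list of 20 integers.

rank→(start, suffix):
  0 → (9, 'aabacacccbc')
  1 → (10, 'abacacccbc')
  2 → (0, 'abbabcbcbaabacacccbc')
  3 → (3, 'abcbcbaabacacccbc')
  4 → (12, 'acacccbc')
  5 → (14, 'acccbc')
  6 → (8, 'baabacacccbc')
  7 → (2, 'babcbcbaabacacccbc')
  8 → (11, 'bacacccbc')
  9 → (1, 'bbabcbcbaabacacccbc')
  10 → (18, 'bc')
  11 → (6, 'bcbaabacacccbc')
  12 → (4, 'bcbcbaabacacccbc')
  13 → (19, 'c')
  14 → (13, 'cacccbc')
  15 → (7, 'cbaabacacccbc')
  16 → (17, 'cbc')
  17 → (5, 'cbcbaabacacccbc')
  18 → (16, 'ccbc')
  19 → (15, 'cccbc')

[9, 10, 0, 3, 12, 14, 8, 2, 11, 1, 18, 6, 4, 19, 13, 7, 17, 5, 16, 15]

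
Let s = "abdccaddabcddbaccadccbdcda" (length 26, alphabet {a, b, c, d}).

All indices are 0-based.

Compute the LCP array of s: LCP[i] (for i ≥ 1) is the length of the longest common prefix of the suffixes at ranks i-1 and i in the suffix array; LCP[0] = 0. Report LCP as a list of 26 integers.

rank→(start, suffix):
  0 → (25, 'a')
  1 → (8, 'abcddbaccadccbdcda')
  2 → (0, 'abdccaddabcddbaccadccbdcda')
  3 → (14, 'accadccbdcda')
  4 → (17, 'adccbdcda')
  5 → (5, 'addabcddbaccadccbdcda')
  6 → (13, 'baccadccbdcda')
  7 → (9, 'bcddbaccadccbdcda')
  8 → (1, 'bdccaddabcddbaccadccbdcda')
  9 → (21, 'bdcda')
  10 → (16, 'cadccbdcda')
  11 → (4, 'caddabcddbaccadccbdcda')
  12 → (20, 'cbdcda')
  13 → (15, 'ccadccbdcda')
  14 → (3, 'ccaddabcddbaccadccbdcda')
  15 → (19, 'ccbdcda')
  16 → (23, 'cda')
  17 → (10, 'cddbaccadccbdcda')
  18 → (24, 'da')
  19 → (7, 'dabcddbaccadccbdcda')
  20 → (12, 'dbaccadccbdcda')
  21 → (2, 'dccaddabcddbaccadccbdcda')
  22 → (18, 'dccbdcda')
  23 → (22, 'dcda')
  24 → (6, 'ddabcddbaccadccbdcda')
  25 → (11, 'ddbaccadccbdcda')

SA = [25, 8, 0, 14, 17, 5, 13, 9, 1, 21, 16, 4, 20, 15, 3, 19, 23, 10, 24, 7, 12, 2, 18, 22, 6, 11]
[i] adj suffixes → lcp
  [1] 25/8 → 1 ('a')
  [2] 8/0 → 2 ('ab')
  [3] 0/14 → 1 ('a')
  [4] 14/17 → 1 ('a')
  [5] 17/5 → 2 ('ad')
  [6] 5/13 → 0 ('')
  [7] 13/9 → 1 ('b')
  [8] 9/1 → 1 ('b')
  [9] 1/21 → 3 ('bdc')
  [10] 21/16 → 0 ('')
  [11] 16/4 → 3 ('cad')
  [12] 4/20 → 1 ('c')
  [13] 20/15 → 1 ('c')
  [14] 15/3 → 4 ('ccad')
  [15] 3/19 → 2 ('cc')
  [16] 19/23 → 1 ('c')
  [17] 23/10 → 2 ('cd')
  [18] 10/24 → 0 ('')
  [19] 24/7 → 2 ('da')
  [20] 7/12 → 1 ('d')
  [21] 12/2 → 1 ('d')
  [22] 2/18 → 3 ('dcc')
  [23] 18/22 → 2 ('dc')
  [24] 22/6 → 1 ('d')
  [25] 6/11 → 2 ('dd')

[0, 1, 2, 1, 1, 2, 0, 1, 1, 3, 0, 3, 1, 1, 4, 2, 1, 2, 0, 2, 1, 1, 3, 2, 1, 2]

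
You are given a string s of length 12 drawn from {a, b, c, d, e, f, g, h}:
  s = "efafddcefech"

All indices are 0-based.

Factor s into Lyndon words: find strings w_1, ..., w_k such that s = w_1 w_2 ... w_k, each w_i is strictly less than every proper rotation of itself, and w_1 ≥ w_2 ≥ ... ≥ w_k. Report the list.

["ef", "afddcefech"]

emit factor 1: 'ef' (i=0, period=2)
emit factor 2: 'afddcefech' (i=2, period=10)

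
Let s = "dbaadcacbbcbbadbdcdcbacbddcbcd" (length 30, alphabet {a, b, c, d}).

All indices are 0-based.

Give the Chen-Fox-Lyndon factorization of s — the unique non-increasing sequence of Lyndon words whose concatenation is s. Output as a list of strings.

["d", "b", "aadcacbbcbbadbdcdcbacbddcbcd"]

emit factor 1: 'd' (i=0, period=1)
emit factor 2: 'b' (i=1, period=1)
emit factor 3: 'aadcacbbcbbadbdcdcbacbddcbcd' (i=2, period=28)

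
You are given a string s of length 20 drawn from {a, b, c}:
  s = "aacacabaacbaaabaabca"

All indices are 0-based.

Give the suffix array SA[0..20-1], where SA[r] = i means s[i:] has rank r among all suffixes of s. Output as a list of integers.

[19, 11, 12, 15, 0, 7, 13, 5, 16, 3, 1, 8, 10, 14, 6, 17, 18, 4, 2, 9]

sorted suffixes:
  #0 SA[0]=19  'a'
  #1 SA[1]=11  'aaabaabca'
  #2 SA[2]=12  'aabaabca'
  #3 SA[3]=15  'aabca'
  #4 SA[4]=0  'aacacabaacbaaabaabca'
  #5 SA[5]=7  'aacbaaabaabca'
  #6 SA[6]=13  'abaabca'
  #7 SA[7]=5  'abaacbaaabaabca'
  #8 SA[8]=16  'abca'
  #9 SA[9]=3  'acabaacbaaabaabca'
  #10 SA[10]=1  'acacabaacbaaabaabca'
  #11 SA[11]=8  'acbaaabaabca'
  #12 SA[12]=10  'baaabaabca'
  #13 SA[13]=14  'baabca'
  #14 SA[14]=6  'baacbaaabaabca'
  #15 SA[15]=17  'bca'
  #16 SA[16]=18  'ca'
  #17 SA[17]=4  'cabaacbaaabaabca'
  #18 SA[18]=2  'cacabaacbaaabaabca'
  #19 SA[19]=9  'cbaaabaabca'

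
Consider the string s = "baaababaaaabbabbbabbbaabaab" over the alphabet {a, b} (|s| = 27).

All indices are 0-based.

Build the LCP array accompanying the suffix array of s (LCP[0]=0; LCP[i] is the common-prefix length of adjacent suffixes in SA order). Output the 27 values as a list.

rank→(start, suffix):
  0 → (7, 'aaaabbabbbabbbaabaab')
  1 → (1, 'aaababaaaabbabbbabbbaabaab')
  2 → (8, 'aaabbabbbabbbaabaab')
  3 → (24, 'aab')
  4 → (21, 'aabaab')
  5 → (2, 'aababaaaabbabbbabbbaabaab')
  6 → (9, 'aabbabbbabbbaabaab')
  7 → (25, 'ab')
  8 → (5, 'abaaaabbabbbabbbaabaab')
  9 → (22, 'abaab')
  10 → (3, 'ababaaaabbabbbabbbaabaab')
  11 → (10, 'abbabbbabbbaabaab')
  12 → (17, 'abbbaabaab')
  13 → (13, 'abbbabbbaabaab')
  14 → (26, 'b')
  15 → (6, 'baaaabbabbbabbbaabaab')
  16 → (0, 'baaababaaaabbabbbabbbaabaab')
  17 → (23, 'baab')
  18 → (20, 'baabaab')
  19 → (4, 'babaaaabbabbbabbbaabaab')
  20 → (16, 'babbbaabaab')
  21 → (12, 'babbbabbbaabaab')
  22 → (19, 'bbaabaab')
  23 → (15, 'bbabbbaabaab')
  24 → (11, 'bbabbbabbbaabaab')
  25 → (18, 'bbbaabaab')
  26 → (14, 'bbbabbbaabaab')

SA = [7, 1, 8, 24, 21, 2, 9, 25, 5, 22, 3, 10, 17, 13, 26, 6, 0, 23, 20, 4, 16, 12, 19, 15, 11, 18, 14]
rank  pair      lcp
   1  s[7:],s[1:]  3  'aaa'
   2  s[1:],s[8:]  4  'aaab'
   3  s[8:],s[24:]  2  'aa'
   4  s[24:],s[21:]  3  'aab'
   5  s[21:],s[2:]  4  'aaba'
   6  s[2:],s[9:]  3  'aab'
   7  s[9:],s[25:]  1  'a'
   8  s[25:],s[5:]  2  'ab'
   9  s[5:],s[22:]  4  'abaa'
  10  s[22:],s[3:]  3  'aba'
  11  s[3:],s[10:]  2  'ab'
  12  s[10:],s[17:]  3  'abb'
  13  s[17:],s[13:]  5  'abbba'
  14  s[13:],s[26:]  0  ''
  15  s[26:],s[6:]  1  'b'
  16  s[6:],s[0:]  4  'baaa'
  17  s[0:],s[23:]  3  'baa'
  18  s[23:],s[20:]  4  'baab'
  19  s[20:],s[4:]  2  'ba'
  20  s[4:],s[16:]  3  'bab'
  21  s[16:],s[12:]  6  'babbba'
  22  s[12:],s[19:]  1  'b'
  23  s[19:],s[15:]  3  'bba'
  24  s[15:],s[11:]  7  'bbabbba'
  25  s[11:],s[18:]  2  'bb'
  26  s[18:],s[14:]  4  'bbba'

[0, 3, 4, 2, 3, 4, 3, 1, 2, 4, 3, 2, 3, 5, 0, 1, 4, 3, 4, 2, 3, 6, 1, 3, 7, 2, 4]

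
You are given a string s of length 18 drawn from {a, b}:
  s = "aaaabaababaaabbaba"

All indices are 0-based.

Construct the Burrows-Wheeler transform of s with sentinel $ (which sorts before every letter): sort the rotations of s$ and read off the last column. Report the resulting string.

rank  rotation             last
    0  $aaaabaababaaabbaba  a
    1  a$aaaabaababaaabbab  b
    2  aaaabaababaaabbaba$  $
    3  aaabaababaaabbaba$a  a
    4  aaabbaba$aaaabaabab  b
    5  aabaababaaabbaba$aa  a
    6  aababaaabbaba$aaaab  b
    7  aabbaba$aaaabaababa  a
    8  aba$aaaabaababaaabb  b
    9  abaaabbaba$aaaabaab  b
   10  abaababaaabbaba$aaa  a
   11  ababaaabbaba$aaaaba  a
   12  abbaba$aaaabaababaa  a
   13  ba$aaaabaababaaabba  a
   14  baaabbaba$aaaabaaba  a
   15  baababaaabbaba$aaaa  a
   16  baba$aaaabaababaaab  b
   17  babaaabbaba$aaaabaa  a
   18  bbaba$aaaabaababaaa  a

ab$abababbaaaaaabaa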